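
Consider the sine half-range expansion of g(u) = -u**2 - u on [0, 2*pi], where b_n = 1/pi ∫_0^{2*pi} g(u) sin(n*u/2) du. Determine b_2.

2 + 4*pi

b_2 = 1/pi ∫_0^{2*pi} (-u**2 - u) sin(u) du.
Integrating by parts twice (tabular method), an antiderivative of (-u**2 - u) sin(u) is u**2*cos(u) - 2*u*sin(u) + u*cos(u) - sin(u) - 2*cos(u); evaluating from 0 to 2*pi: ∫_{0}^{2*pi} (-u**2 - u) sin(u) du = (-2 + 2*pi + 4*pi**2) - (-2) = 2*pi*(1 + 2*pi).
Hence b_2 = (1/pi)·(2*pi*(1 + 2*pi)) = 2 + 4*pi.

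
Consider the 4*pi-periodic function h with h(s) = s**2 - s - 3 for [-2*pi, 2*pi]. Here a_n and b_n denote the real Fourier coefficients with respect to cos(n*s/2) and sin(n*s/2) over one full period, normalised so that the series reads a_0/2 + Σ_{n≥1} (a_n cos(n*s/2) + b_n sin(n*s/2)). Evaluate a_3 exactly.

a_3 = (1/(2*pi)) ∫_{-2*pi}^{2*pi} h(s) cos(3*s/2) ds.
Integrating by parts twice (tabular method), an antiderivative of (s**2 - s - 3) cos(3*s/2) is 2*s**2*sin(3*s/2)/3 - 2*s*sin(3*s/2)/3 + 8*s*cos(3*s/2)/9 - 70*sin(3*s/2)/27 - 4*cos(3*s/2)/9; evaluating from -2*pi to 2*pi: ∫_{-2*pi}^{2*pi} (s**2 - s - 3) cos(3*s/2) ds = (4/9 - 16*pi/9) - (4/9 + 16*pi/9) = -32*pi/9.
Hence a_3 = (1/(2*pi))·(-32*pi/9) = -16/9.

-16/9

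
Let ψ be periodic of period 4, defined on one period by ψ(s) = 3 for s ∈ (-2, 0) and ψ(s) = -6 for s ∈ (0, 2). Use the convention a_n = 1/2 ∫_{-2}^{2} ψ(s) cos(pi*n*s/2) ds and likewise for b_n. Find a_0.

a_0 = 1/2 ∫_{-2}^{2} ψ(s) ds = 1/2 · (-6) = -3.

-3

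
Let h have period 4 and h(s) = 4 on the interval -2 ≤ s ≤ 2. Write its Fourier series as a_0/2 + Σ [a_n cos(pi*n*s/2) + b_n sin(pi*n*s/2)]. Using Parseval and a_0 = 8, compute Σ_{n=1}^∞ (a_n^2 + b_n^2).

0

Parseval: a_0^2/2 + Σ_{n≥1} (a_n^2+b_n^2) = 1/2 ∫_{-2}^{2} h(s)^2 ds = 32.
Subtract a_0^2/2 = 32: Σ (a_n^2+b_n^2) = 0.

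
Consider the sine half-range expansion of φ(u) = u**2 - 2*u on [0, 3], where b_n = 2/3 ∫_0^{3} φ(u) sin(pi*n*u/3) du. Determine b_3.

b_3 = 2/3 ∫_0^{3} (u**2 - 2*u) sin(pi*u) du.
Integrating by parts twice (tabular method), an antiderivative of (u**2 - 2*u) sin(pi*u) is -u**2*cos(pi*u)/pi + 2*u*sin(pi*u)/pi**2 + 2*u*cos(pi*u)/pi - 2*sin(pi*u)/pi**2 + 2*cos(pi*u)/pi**3; evaluating from 0 to 3: ∫_{0}^{3} (u**2 - 2*u) sin(pi*u) du = (-2/pi**3 + 3/pi) - (2/pi**3) = -4/pi**3 + 3/pi.
Hence b_3 = (2/3)·(-4/pi**3 + 3/pi) = -8/(3*pi**3) + 2/pi.

-8/(3*pi**3) + 2/pi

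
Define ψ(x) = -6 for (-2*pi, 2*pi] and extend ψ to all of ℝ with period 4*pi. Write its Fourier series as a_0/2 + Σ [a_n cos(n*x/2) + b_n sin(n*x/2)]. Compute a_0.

a_0 = (1/(2*pi)) ∫_{-2*pi}^{2*pi} ψ(x) dx = (1/(2*pi)) · (-24*pi) = -12.

-12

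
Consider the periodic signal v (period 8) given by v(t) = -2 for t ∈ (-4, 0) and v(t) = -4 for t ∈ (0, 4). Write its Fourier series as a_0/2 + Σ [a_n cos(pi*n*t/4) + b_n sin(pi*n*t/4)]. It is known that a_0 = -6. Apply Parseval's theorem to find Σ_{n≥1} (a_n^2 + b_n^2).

Parseval: a_0^2/2 + Σ_{n≥1} (a_n^2+b_n^2) = 1/4 ∫_{-4}^{4} v(t)^2 dt = 20.
Subtract a_0^2/2 = 18: Σ (a_n^2+b_n^2) = 2.

2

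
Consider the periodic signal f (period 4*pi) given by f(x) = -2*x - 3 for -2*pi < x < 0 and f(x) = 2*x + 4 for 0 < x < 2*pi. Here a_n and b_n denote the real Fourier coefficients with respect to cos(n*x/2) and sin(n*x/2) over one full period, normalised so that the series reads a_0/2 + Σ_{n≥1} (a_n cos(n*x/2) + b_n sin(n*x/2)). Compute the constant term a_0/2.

1/2 + 2*pi

a_0 = (1/(2*pi)) ∫_{-2*pi}^{2*pi} f(x) dx = (1/(2*pi)) · (2*pi*(1 + 4*pi)) = 1 + 4*pi.
So the constant term a_0/2 = 1/2 + 2*pi.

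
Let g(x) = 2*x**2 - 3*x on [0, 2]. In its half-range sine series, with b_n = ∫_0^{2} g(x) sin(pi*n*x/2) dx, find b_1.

-64/pi**3 + 4/pi

b_1 = ∫_0^{2} (2*x**2 - 3*x) sin(pi*x/2) dx.
Integrating by parts twice (tabular method), an antiderivative of (2*x**2 - 3*x) sin(pi*x/2) is -4*x**2*cos(pi*x/2)/pi + 16*x*sin(pi*x/2)/pi**2 + 6*x*cos(pi*x/2)/pi - 12*sin(pi*x/2)/pi**2 + 32*cos(pi*x/2)/pi**3; evaluating from 0 to 2: ∫_{0}^{2} (2*x**2 - 3*x) sin(pi*x/2) dx = (-32/pi**3 + 4/pi) - (32/pi**3) = -64/pi**3 + 4/pi.
Hence b_1 = -64/pi**3 + 4/pi.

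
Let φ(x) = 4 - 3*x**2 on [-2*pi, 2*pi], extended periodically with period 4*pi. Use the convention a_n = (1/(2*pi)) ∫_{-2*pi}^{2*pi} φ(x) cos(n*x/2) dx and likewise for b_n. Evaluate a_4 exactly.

-3

a_4 = (1/(2*pi)) ∫_{-2*pi}^{2*pi} φ(x) cos(2*x) dx.
φ is even and cos(2*x) is even, so the integrand is even and a_4 = 1/pi ∫_0^{2*pi} φ(x) cos(2*x) dx.
Integrating by parts twice (tabular method), an antiderivative of (4 - 3*x**2) cos(2*x) is -3*x**2*sin(2*x)/2 - 3*x*cos(2*x)/2 + 11*sin(2*x)/4; evaluating from 0 to 2*pi: ∫_{0}^{2*pi} (4 - 3*x**2) cos(2*x) dx = (-3*pi) - (0) = -3*pi.
Hence a_4 = (1/pi)·(-3*pi) = -3.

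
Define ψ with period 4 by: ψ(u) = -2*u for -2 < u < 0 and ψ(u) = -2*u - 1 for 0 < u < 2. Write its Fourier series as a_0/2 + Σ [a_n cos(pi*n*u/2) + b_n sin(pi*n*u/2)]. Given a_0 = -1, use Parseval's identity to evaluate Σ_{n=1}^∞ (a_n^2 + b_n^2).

91/6

Parseval: a_0^2/2 + Σ_{n≥1} (a_n^2+b_n^2) = 1/2 ∫_{-2}^{2} ψ(u)^2 du = 47/3.
Subtract a_0^2/2 = 1/2: Σ (a_n^2+b_n^2) = 91/6.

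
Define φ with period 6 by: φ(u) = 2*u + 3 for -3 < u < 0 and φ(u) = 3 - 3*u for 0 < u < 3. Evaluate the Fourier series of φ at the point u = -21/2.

u = -21/2 differs from u = 3/2 by -2 full period(s), and the series is 6-periodic.
φ is continuous at u = 3/2 with value -3/2, so the series converges to -3/2 there.

-3/2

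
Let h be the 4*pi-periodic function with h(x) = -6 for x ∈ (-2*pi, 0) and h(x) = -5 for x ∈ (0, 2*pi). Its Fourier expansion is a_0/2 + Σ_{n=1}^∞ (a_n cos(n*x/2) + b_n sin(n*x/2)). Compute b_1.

b_1 = (1/(2*pi)) ∫_{-2*pi}^{2*pi} h(x) sin(x/2) dx.
Split the integral at the breakpoints.
Directly, an antiderivative of (-6) sin(x/2) is 12*cos(x/2); evaluating from -2*pi to 0: ∫_{-2*pi}^{0} (-6) sin(x/2) dx = (12) - (-12) = 24.
Directly, an antiderivative of (-5) sin(x/2) is 10*cos(x/2); evaluating from 0 to 2*pi: ∫_{0}^{2*pi} (-5) sin(x/2) dx = (-10) - (10) = -20.
Summing the pieces and multiplying by (1/(2*pi)) gives b_1 = 2/pi.

2/pi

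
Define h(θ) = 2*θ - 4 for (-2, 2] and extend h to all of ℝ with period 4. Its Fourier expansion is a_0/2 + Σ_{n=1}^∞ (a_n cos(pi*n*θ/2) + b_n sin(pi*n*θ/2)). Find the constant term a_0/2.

a_0 = 1/2 ∫_{-2}^{2} h(θ) dθ = 1/2 · (-16) = -8.
So the constant term a_0/2 = -4.

-4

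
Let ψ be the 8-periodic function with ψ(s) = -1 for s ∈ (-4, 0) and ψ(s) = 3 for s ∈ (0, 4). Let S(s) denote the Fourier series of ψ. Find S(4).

s = 4 differs from s = -4 by 1 full period(s), and the series is 8-periodic.
At s = -4 the one-sided limits are ψ(-4^-) = 3 and ψ(-4^+) = -1.
By Dirichlet's theorem the series converges to their average, [(3) + (-1)]/2 = 1.

1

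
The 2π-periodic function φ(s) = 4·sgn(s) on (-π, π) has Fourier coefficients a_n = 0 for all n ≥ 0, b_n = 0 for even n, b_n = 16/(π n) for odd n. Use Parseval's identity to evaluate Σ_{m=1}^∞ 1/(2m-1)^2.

pi**2/8

Parseval: Σ b_n^2 = (1/π) ∫_{-π}^{π} φ(s)^2 ds = 32.
Only odd n contribute, with b_n^2 = 256/(π^2 n^2), so Σ_{m≥1} 1/(2m-1)^2 = π^2·(32)/256 = pi**2/8.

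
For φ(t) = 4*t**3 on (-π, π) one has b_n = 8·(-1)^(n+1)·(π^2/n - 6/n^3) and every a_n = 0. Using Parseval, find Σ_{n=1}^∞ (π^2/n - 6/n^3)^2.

pi**6/14

Parseval: Σ b_n^2 = (1/π) ∫_{-π}^{π} φ(t)^2 dt = 32*pi**6/7.
b_n^2 = 64·(π^2/n - 6/n^3)^2, so the sum equals (32*pi**6/7)/64 = pi**6/14.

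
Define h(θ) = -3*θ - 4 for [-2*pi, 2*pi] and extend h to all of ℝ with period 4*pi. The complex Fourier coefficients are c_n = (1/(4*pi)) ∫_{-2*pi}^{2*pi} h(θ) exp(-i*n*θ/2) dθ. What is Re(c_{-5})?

Since h is real-valued, Re(c_{-5}) = (1/(4*pi)) ∫_{-2*pi}^{2*pi} h(θ) cos(-5*θ/2) dθ = a_{5}/2.
Integrating by parts (boundary term plus one more integral), an antiderivative of (-3*θ - 4) cos(-5*θ/2) is -6*θ*sin(5*θ/2)/5 - 8*sin(5*θ/2)/5 - 12*cos(5*θ/2)/25; evaluating from -2*pi to 2*pi: ∫_{-2*pi}^{2*pi} (-3*θ - 4) cos(-5*θ/2) dθ = (12/25) - (12/25) = 0.
Hence Re(c_{-5}) = (1/(4*pi))·(0) = 0.

0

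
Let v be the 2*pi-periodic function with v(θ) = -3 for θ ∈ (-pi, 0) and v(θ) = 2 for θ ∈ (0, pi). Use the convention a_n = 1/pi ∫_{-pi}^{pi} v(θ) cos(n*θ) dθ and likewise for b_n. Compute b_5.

2/pi

b_5 = 1/pi ∫_{-pi}^{pi} v(θ) sin(5*θ) dθ.
Split the integral at the breakpoints.
Directly, an antiderivative of (-3) sin(5*θ) is 3*cos(5*θ)/5; evaluating from -pi to 0: ∫_{-pi}^{0} (-3) sin(5*θ) dθ = (3/5) - (-3/5) = 6/5.
Directly, an antiderivative of (2) sin(5*θ) is -2*cos(5*θ)/5; evaluating from 0 to pi: ∫_{0}^{pi} (2) sin(5*θ) dθ = (2/5) - (-2/5) = 4/5.
Summing the pieces and multiplying by (1/pi) gives b_5 = 2/pi.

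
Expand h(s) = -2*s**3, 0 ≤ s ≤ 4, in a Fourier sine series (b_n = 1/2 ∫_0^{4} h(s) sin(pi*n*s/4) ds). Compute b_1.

b_1 = 1/2 ∫_0^{4} (-2*s**3) sin(pi*s/4) ds.
Integrating by parts three times (tabular method), an antiderivative of (-2*s**3) sin(pi*s/4) is 8*s**3*cos(pi*s/4)/pi - 96*s**2*sin(pi*s/4)/pi**2 - 768*s*cos(pi*s/4)/pi**3 + 3072*sin(pi*s/4)/pi**4; evaluating from 0 to 4: ∫_{0}^{4} (-2*s**3) sin(pi*s/4) ds = (-512/pi + 3072/pi**3) - (0) = -512/pi + 3072/pi**3.
Hence b_1 = (1/2)·(-512/pi + 3072/pi**3) = -256/pi + 1536/pi**3.

-256/pi + 1536/pi**3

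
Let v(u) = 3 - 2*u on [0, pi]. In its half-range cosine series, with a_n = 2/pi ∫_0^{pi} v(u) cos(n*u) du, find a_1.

a_1 = 2/pi ∫_0^{pi} (3 - 2*u) cos(u) du.
Integrating by parts (boundary term plus one more integral), an antiderivative of (3 - 2*u) cos(u) is -2*u*sin(u) + 3*sin(u) - 2*cos(u); evaluating from 0 to pi: ∫_{0}^{pi} (3 - 2*u) cos(u) du = (2) - (-2) = 4.
Hence a_1 = (2/pi)·(4) = 8/pi.

8/pi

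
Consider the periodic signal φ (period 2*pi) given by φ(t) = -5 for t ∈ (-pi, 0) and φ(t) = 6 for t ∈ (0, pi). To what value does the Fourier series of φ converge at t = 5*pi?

1/2

t = 5*pi differs from t = pi by 2 full period(s), and the series is 2*pi-periodic.
At t = pi the one-sided limits are φ(pi^-) = 6 and φ(pi^+) = -5.
By Dirichlet's theorem the series converges to their average, [(6) + (-5)]/2 = 1/2.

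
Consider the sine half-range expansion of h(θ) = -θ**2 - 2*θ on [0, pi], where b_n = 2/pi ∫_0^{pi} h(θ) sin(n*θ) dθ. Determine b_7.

b_7 = 2/pi ∫_0^{pi} (-θ**2 - 2*θ) sin(7*θ) dθ.
Integrating by parts twice (tabular method), an antiderivative of (-θ**2 - 2*θ) sin(7*θ) is θ**2*cos(7*θ)/7 - 2*θ*sin(7*θ)/49 + 2*θ*cos(7*θ)/7 - 2*sin(7*θ)/49 - 2*cos(7*θ)/343; evaluating from 0 to pi: ∫_{0}^{pi} (-θ**2 - 2*θ) sin(7*θ) dθ = (-pi**2/7 - 2*pi/7 + 2/343) - (-2/343) = -pi**2/7 - 2*pi/7 + 4/343.
Hence b_7 = (2/pi)·(-pi**2/7 - 2*pi/7 + 4/343) = 2*(-49*pi**2 - 98*pi + 4)/(343*pi).

2*(-49*pi**2 - 98*pi + 4)/(343*pi)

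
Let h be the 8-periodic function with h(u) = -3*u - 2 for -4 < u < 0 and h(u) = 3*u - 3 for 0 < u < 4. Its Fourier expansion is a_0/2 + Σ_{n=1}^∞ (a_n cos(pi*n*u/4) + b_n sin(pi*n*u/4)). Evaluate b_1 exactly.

b_1 = 1/4 ∫_{-4}^{4} h(u) sin(pi*u/4) du.
Split the integral at the breakpoints.
Integrating by parts (boundary term plus one more integral), an antiderivative of (-3*u - 2) sin(pi*u/4) is 12*u*cos(pi*u/4)/pi - 48*sin(pi*u/4)/pi**2 + 8*cos(pi*u/4)/pi; evaluating from -4 to 0: ∫_{-4}^{0} (-3*u - 2) sin(pi*u/4) du = (8/pi) - (40/pi) = -32/pi.
Integrating by parts (boundary term plus one more integral), an antiderivative of (3*u - 3) sin(pi*u/4) is -12*u*cos(pi*u/4)/pi + 48*sin(pi*u/4)/pi**2 + 12*cos(pi*u/4)/pi; evaluating from 0 to 4: ∫_{0}^{4} (3*u - 3) sin(pi*u/4) du = (36/pi) - (12/pi) = 24/pi.
Summing the pieces and multiplying by (1/4) gives b_1 = -2/pi.

-2/pi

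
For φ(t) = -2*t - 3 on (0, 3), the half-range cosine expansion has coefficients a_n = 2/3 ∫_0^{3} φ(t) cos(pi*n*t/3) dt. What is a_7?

24/(49*pi**2)

a_7 = 2/3 ∫_0^{3} (-2*t - 3) cos(7*pi*t/3) dt.
Integrating by parts (boundary term plus one more integral), an antiderivative of (-2*t - 3) cos(7*pi*t/3) is -6*t*sin(7*pi*t/3)/(7*pi) - 9*sin(7*pi*t/3)/(7*pi) - 18*cos(7*pi*t/3)/(49*pi**2); evaluating from 0 to 3: ∫_{0}^{3} (-2*t - 3) cos(7*pi*t/3) dt = (18/(49*pi**2)) - (-18/(49*pi**2)) = 36/(49*pi**2).
Hence a_7 = (2/3)·(36/(49*pi**2)) = 24/(49*pi**2).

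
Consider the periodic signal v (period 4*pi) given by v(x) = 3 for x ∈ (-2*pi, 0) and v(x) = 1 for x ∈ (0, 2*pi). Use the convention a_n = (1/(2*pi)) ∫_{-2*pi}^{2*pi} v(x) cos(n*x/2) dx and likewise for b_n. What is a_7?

0

a_7 = (1/(2*pi)) ∫_{-2*pi}^{2*pi} v(x) cos(7*x/2) dx.
Split the integral at the breakpoints.
Directly, an antiderivative of (3) cos(7*x/2) is 6*sin(7*x/2)/7; evaluating from -2*pi to 0: ∫_{-2*pi}^{0} (3) cos(7*x/2) dx = (0) - (0) = 0.
Directly, an antiderivative of (1) cos(7*x/2) is 2*sin(7*x/2)/7; evaluating from 0 to 2*pi: ∫_{0}^{2*pi} (1) cos(7*x/2) dx = (0) - (0) = 0.
Summing the pieces and multiplying by (1/(2*pi)) gives a_7 = 0.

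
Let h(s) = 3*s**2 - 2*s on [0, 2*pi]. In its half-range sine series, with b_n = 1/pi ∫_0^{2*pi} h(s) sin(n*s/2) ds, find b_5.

b_5 = 1/pi ∫_0^{2*pi} (3*s**2 - 2*s) sin(5*s/2) ds.
Integrating by parts twice (tabular method), an antiderivative of (3*s**2 - 2*s) sin(5*s/2) is -6*s**2*cos(5*s/2)/5 + 24*s*sin(5*s/2)/25 + 4*s*cos(5*s/2)/5 - 8*sin(5*s/2)/25 + 48*cos(5*s/2)/125; evaluating from 0 to 2*pi: ∫_{0}^{2*pi} (3*s**2 - 2*s) sin(5*s/2) ds = (-8*pi/5 - 48/125 + 24*pi**2/5) - (48/125) = -8*pi/5 - 96/125 + 24*pi**2/5.
Hence b_5 = (1/pi)·(-8*pi/5 - 96/125 + 24*pi**2/5) = 8*(-25*pi - 12 + 75*pi**2)/(125*pi).

8*(-25*pi - 12 + 75*pi**2)/(125*pi)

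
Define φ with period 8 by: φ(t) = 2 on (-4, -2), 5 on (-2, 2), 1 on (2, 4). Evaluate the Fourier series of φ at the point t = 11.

1

t = 11 differs from t = 3 by 1 full period(s), and the series is 8-periodic.
φ is continuous at t = 3 with value 1, so the series converges to 1 there.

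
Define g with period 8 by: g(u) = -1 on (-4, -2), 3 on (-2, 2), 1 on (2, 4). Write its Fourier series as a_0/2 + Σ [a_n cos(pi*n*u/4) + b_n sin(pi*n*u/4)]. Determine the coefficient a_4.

a_4 = 1/4 ∫_{-4}^{4} g(u) cos(pi*u) du.
Split the integral at the breakpoints.
Directly, an antiderivative of (-1) cos(pi*u) is -sin(pi*u)/pi; evaluating from -4 to -2: ∫_{-4}^{-2} (-1) cos(pi*u) du = (0) - (0) = 0.
Directly, an antiderivative of (3) cos(pi*u) is 3*sin(pi*u)/pi; evaluating from -2 to 2: ∫_{-2}^{2} (3) cos(pi*u) du = (0) - (0) = 0.
Directly, an antiderivative of (1) cos(pi*u) is sin(pi*u)/pi; evaluating from 2 to 4: ∫_{2}^{4} (1) cos(pi*u) du = (0) - (0) = 0.
Summing the pieces and multiplying by (1/4) gives a_4 = 0.

0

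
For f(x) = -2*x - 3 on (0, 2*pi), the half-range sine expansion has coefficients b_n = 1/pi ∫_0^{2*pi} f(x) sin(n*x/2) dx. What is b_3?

b_3 = 1/pi ∫_0^{2*pi} (-2*x - 3) sin(3*x/2) dx.
Integrating by parts (boundary term plus one more integral), an antiderivative of (-2*x - 3) sin(3*x/2) is 4*x*cos(3*x/2)/3 - 8*sin(3*x/2)/9 + 2*cos(3*x/2); evaluating from 0 to 2*pi: ∫_{0}^{2*pi} (-2*x - 3) sin(3*x/2) dx = (-8*pi/3 - 2) - (2) = -8*pi/3 - 4.
Hence b_3 = (1/pi)·(-8*pi/3 - 4) = -8/3 - 4/pi.

-8/3 - 4/pi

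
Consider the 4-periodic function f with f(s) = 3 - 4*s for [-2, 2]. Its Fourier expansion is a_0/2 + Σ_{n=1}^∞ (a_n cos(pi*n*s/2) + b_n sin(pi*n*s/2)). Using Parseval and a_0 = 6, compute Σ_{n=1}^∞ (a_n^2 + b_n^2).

Parseval: a_0^2/2 + Σ_{n≥1} (a_n^2+b_n^2) = 1/2 ∫_{-2}^{2} f(s)^2 ds = 182/3.
Subtract a_0^2/2 = 18: Σ (a_n^2+b_n^2) = 128/3.

128/3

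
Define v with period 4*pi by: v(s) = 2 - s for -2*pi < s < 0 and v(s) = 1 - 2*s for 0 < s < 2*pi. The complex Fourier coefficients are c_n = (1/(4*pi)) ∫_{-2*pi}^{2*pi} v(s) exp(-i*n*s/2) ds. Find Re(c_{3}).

2/(9*pi)

Since v is real-valued, Re(c_{3}) = (1/(4*pi)) ∫_{-2*pi}^{2*pi} v(s) cos(3*s/2) ds = a_{3}/2.
Split the integral at the breakpoints.
Integrating by parts (boundary term plus one more integral), an antiderivative of (2 - s) cos(3*s/2) is -2*s*sin(3*s/2)/3 + 4*sin(3*s/2)/3 - 4*cos(3*s/2)/9; evaluating from -2*pi to 0: ∫_{-2*pi}^{0} (2 - s) cos(3*s/2) ds = (-4/9) - (4/9) = -8/9.
Integrating by parts (boundary term plus one more integral), an antiderivative of (1 - 2*s) cos(3*s/2) is -4*s*sin(3*s/2)/3 + 2*sin(3*s/2)/3 - 8*cos(3*s/2)/9; evaluating from 0 to 2*pi: ∫_{0}^{2*pi} (1 - 2*s) cos(3*s/2) ds = (8/9) - (-8/9) = 16/9.
So ∫_{-2*pi}^{2*pi} v(s) cos(3*s/2) ds = 8/9.
Hence Re(c_{3}) = (1/(4*pi))·(8/9) = 2/(9*pi).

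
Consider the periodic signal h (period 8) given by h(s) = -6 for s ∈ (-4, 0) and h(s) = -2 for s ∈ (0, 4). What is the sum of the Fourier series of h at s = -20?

-4

s = -20 differs from s = -4 by -2 full period(s), and the series is 8-periodic.
At s = -4 the one-sided limits are h(-4^-) = -2 and h(-4^+) = -6.
By Dirichlet's theorem the series converges to their average, [(-2) + (-6)]/2 = -4.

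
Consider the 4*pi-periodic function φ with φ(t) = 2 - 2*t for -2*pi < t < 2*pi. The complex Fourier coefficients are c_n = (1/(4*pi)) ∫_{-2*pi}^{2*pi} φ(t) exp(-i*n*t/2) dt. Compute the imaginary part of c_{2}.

-2

Since φ is real-valued, Im(c_{2}) = -(1/(4*pi)) ∫_{-2*pi}^{2*pi} φ(t) sin(t) dt = -b_{2}/2.
Integrating by parts (boundary term plus one more integral), an antiderivative of (2 - 2*t) sin(t) is 2*t*cos(t) - 2*sin(t) - 2*cos(t); evaluating from -2*pi to 2*pi: ∫_{-2*pi}^{2*pi} (2 - 2*t) sin(t) dt = (-2 + 4*pi) - (-4*pi - 2) = 8*pi.
Hence Im(c_{2}) = (-1/(4*pi))·(8*pi) = -2.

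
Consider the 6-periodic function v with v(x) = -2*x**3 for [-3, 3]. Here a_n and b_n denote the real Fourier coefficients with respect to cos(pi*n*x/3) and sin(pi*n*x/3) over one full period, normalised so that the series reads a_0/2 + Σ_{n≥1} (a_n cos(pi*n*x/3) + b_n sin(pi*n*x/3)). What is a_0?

a_0 = 1/3 ∫_{-3}^{3} v(x) dx = 1/3 · (0) = 0.

0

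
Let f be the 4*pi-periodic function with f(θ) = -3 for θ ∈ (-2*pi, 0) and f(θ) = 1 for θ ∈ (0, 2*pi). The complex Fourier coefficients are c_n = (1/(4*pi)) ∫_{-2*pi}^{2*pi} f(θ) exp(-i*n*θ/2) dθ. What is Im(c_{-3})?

Since f is real-valued, Im(c_{-3}) = -(1/(4*pi)) ∫_{-2*pi}^{2*pi} f(θ) sin(-3*θ/2) dθ = b_{3}/2.
Split the integral at the breakpoints.
Directly, an antiderivative of (-3) sin(-3*θ/2) is -2*cos(3*θ/2); evaluating from -2*pi to 0: ∫_{-2*pi}^{0} (-3) sin(-3*θ/2) dθ = (-2) - (2) = -4.
Directly, an antiderivative of (1) sin(-3*θ/2) is 2*cos(3*θ/2)/3; evaluating from 0 to 2*pi: ∫_{0}^{2*pi} (1) sin(-3*θ/2) dθ = (-2/3) - (2/3) = -4/3.
So ∫_{-2*pi}^{2*pi} f(θ) sin(-3*θ/2) dθ = -16/3.
Hence Im(c_{-3}) = (-1/(4*pi))·(-16/3) = 4/(3*pi).

4/(3*pi)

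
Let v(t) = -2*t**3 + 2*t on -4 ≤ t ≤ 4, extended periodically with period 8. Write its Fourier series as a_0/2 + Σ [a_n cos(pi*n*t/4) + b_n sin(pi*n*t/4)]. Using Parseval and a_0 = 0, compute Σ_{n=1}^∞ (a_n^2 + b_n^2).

409984/105

Parseval: a_0^2/2 + Σ_{n≥1} (a_n^2+b_n^2) = 1/4 ∫_{-4}^{4} v(t)^2 dt = 409984/105.
Subtract a_0^2/2 = 0: Σ (a_n^2+b_n^2) = 409984/105.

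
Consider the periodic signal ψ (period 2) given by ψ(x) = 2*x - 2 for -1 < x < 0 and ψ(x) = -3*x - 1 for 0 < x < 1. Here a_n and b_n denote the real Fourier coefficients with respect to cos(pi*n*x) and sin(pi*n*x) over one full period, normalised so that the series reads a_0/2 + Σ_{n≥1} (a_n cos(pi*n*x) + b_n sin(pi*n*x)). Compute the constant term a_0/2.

a_0 = ∫_{-1}^{1} ψ(x) dx = -11/2.
So the constant term a_0/2 = -11/4.

-11/4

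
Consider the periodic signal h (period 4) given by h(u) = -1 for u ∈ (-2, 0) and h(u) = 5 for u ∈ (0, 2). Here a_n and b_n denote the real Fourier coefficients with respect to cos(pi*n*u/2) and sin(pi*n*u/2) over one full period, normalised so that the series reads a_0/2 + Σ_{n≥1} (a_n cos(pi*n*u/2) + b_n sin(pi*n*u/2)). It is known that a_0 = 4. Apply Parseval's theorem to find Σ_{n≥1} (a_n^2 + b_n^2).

Parseval: a_0^2/2 + Σ_{n≥1} (a_n^2+b_n^2) = 1/2 ∫_{-2}^{2} h(u)^2 du = 26.
Subtract a_0^2/2 = 8: Σ (a_n^2+b_n^2) = 18.

18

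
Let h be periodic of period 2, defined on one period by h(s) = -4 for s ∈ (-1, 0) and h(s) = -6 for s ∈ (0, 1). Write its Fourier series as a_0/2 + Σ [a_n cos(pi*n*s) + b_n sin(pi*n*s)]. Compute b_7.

b_7 = ∫_{-1}^{1} h(s) sin(7*pi*s) ds.
Split the integral at the breakpoints.
Directly, an antiderivative of (-4) sin(7*pi*s) is 4*cos(7*pi*s)/(7*pi); evaluating from -1 to 0: ∫_{-1}^{0} (-4) sin(7*pi*s) ds = (4/(7*pi)) - (-4/(7*pi)) = 8/(7*pi).
Directly, an antiderivative of (-6) sin(7*pi*s) is 6*cos(7*pi*s)/(7*pi); evaluating from 0 to 1: ∫_{0}^{1} (-6) sin(7*pi*s) ds = (-6/(7*pi)) - (6/(7*pi)) = -12/(7*pi).
Summing the pieces gives b_7 = -4/(7*pi).

-4/(7*pi)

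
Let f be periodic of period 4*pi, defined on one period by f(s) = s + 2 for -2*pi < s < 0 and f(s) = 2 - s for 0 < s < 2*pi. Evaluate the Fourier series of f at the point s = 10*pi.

s = 10*pi differs from s = 2*pi by 2 full period(s), and the series is 4*pi-periodic.
f is continuous at s = 2*pi with value 2 - 2*pi, so the series converges to 2 - 2*pi there.

2 - 2*pi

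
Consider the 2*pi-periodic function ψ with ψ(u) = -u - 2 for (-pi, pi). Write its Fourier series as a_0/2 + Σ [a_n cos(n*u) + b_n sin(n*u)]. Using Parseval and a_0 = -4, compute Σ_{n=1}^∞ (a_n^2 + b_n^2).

Parseval: a_0^2/2 + Σ_{n≥1} (a_n^2+b_n^2) = 1/pi ∫_{-pi}^{pi} ψ(u)^2 du = 2*pi**2/3 + 8.
Subtract a_0^2/2 = 8: Σ (a_n^2+b_n^2) = 2*pi**2/3.

2*pi**2/3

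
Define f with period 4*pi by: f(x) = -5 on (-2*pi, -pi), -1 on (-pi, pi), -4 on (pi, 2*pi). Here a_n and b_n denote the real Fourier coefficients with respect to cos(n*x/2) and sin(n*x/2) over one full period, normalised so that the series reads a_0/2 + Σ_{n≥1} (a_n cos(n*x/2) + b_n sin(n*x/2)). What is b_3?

b_3 = (1/(2*pi)) ∫_{-2*pi}^{2*pi} f(x) sin(3*x/2) dx.
Split the integral at the breakpoints.
Directly, an antiderivative of (-5) sin(3*x/2) is 10*cos(3*x/2)/3; evaluating from -2*pi to -pi: ∫_{-2*pi}^{-pi} (-5) sin(3*x/2) dx = (0) - (-10/3) = 10/3.
Directly, an antiderivative of (-1) sin(3*x/2) is 2*cos(3*x/2)/3; evaluating from -pi to pi: ∫_{-pi}^{pi} (-1) sin(3*x/2) dx = (0) - (0) = 0.
Directly, an antiderivative of (-4) sin(3*x/2) is 8*cos(3*x/2)/3; evaluating from pi to 2*pi: ∫_{pi}^{2*pi} (-4) sin(3*x/2) dx = (-8/3) - (0) = -8/3.
Summing the pieces and multiplying by (1/(2*pi)) gives b_3 = 1/(3*pi).

1/(3*pi)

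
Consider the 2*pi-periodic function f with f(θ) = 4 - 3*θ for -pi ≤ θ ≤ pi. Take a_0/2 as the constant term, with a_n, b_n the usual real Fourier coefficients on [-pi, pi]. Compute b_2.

3

b_2 = 1/pi ∫_{-pi}^{pi} f(θ) sin(2*θ) dθ.
Integrating by parts (boundary term plus one more integral), an antiderivative of (4 - 3*θ) sin(2*θ) is 3*θ*cos(2*θ)/2 - 3*sin(2*θ)/4 - 2*cos(2*θ); evaluating from -pi to pi: ∫_{-pi}^{pi} (4 - 3*θ) sin(2*θ) dθ = (-2 + 3*pi/2) - (-3*pi/2 - 2) = 3*pi.
Hence b_2 = (1/pi)·(3*pi) = 3.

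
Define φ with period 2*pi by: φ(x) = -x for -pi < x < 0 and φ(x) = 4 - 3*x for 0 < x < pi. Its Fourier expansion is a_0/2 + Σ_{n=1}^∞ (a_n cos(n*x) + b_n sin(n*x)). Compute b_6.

2/3

b_6 = 1/pi ∫_{-pi}^{pi} φ(x) sin(6*x) dx.
Split the integral at the breakpoints.
Integrating by parts (boundary term plus one more integral), an antiderivative of (-x) sin(6*x) is x*cos(6*x)/6 - sin(6*x)/36; evaluating from -pi to 0: ∫_{-pi}^{0} (-x) sin(6*x) dx = (0) - (-pi/6) = pi/6.
Integrating by parts (boundary term plus one more integral), an antiderivative of (4 - 3*x) sin(6*x) is x*cos(6*x)/2 - sin(6*x)/12 - 2*cos(6*x)/3; evaluating from 0 to pi: ∫_{0}^{pi} (4 - 3*x) sin(6*x) dx = (-2/3 + pi/2) - (-2/3) = pi/2.
Summing the pieces and multiplying by (1/pi) gives b_6 = 2/3.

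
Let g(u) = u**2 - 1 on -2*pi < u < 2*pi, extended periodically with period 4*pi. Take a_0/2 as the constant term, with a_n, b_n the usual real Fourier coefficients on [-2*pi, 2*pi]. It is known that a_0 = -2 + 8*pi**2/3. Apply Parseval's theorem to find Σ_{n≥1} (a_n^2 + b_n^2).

Parseval: a_0^2/2 + Σ_{n≥1} (a_n^2+b_n^2) = (1/(2*pi)) ∫_{-2*pi}^{2*pi} g(u)^2 du = -16*pi**2/3 + 2 + 32*pi**4/5.
Subtract a_0^2/2 = 2*(3 - 4*pi**2)**2/9: Σ (a_n^2+b_n^2) = 128*pi**4/45.

128*pi**4/45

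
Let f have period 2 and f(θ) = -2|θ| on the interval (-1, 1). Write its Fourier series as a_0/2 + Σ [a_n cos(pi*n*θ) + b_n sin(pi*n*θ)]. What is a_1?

8/pi**2

a_1 = ∫_{-1}^{1} f(θ) cos(pi*θ) dθ.
f is even and cos(pi*θ) is even, so the integrand is even and a_1 = 2 ∫_0^{1} f(θ) cos(pi*θ) dθ.
Integrating by parts (boundary term plus one more integral), an antiderivative of (-2*θ) cos(pi*θ) is -2*θ*sin(pi*θ)/pi - 2*cos(pi*θ)/pi**2; evaluating from 0 to 1: ∫_{0}^{1} (-2*θ) cos(pi*θ) dθ = (2/pi**2) - (-2/pi**2) = 4/pi**2.
Hence a_1 = 2·(4/pi**2) = 8/pi**2.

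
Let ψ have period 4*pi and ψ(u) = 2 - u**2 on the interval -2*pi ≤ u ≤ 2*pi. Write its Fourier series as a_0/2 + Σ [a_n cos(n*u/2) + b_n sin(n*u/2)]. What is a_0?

a_0 = (1/(2*pi)) ∫_{-2*pi}^{2*pi} ψ(u) du = (1/(2*pi)) · (-16*pi**3/3 + 8*pi) = 4 - 8*pi**2/3.

4 - 8*pi**2/3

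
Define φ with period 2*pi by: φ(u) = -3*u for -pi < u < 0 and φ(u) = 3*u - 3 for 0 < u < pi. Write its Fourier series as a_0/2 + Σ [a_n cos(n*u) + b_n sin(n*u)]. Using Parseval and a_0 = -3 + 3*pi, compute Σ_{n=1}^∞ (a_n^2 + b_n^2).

Parseval: a_0^2/2 + Σ_{n≥1} (a_n^2+b_n^2) = 1/pi ∫_{-pi}^{pi} φ(u)^2 du = -9*pi + 9 + 6*pi**2.
Subtract a_0^2/2 = 9*(1 - pi)**2/2: Σ (a_n^2+b_n^2) = 9/2 + 3*pi**2/2.

9/2 + 3*pi**2/2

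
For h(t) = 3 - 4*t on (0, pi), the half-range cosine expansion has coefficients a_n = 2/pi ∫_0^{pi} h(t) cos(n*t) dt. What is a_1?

a_1 = 2/pi ∫_0^{pi} (3 - 4*t) cos(t) dt.
Integrating by parts (boundary term plus one more integral), an antiderivative of (3 - 4*t) cos(t) is -4*t*sin(t) + 3*sin(t) - 4*cos(t); evaluating from 0 to pi: ∫_{0}^{pi} (3 - 4*t) cos(t) dt = (4) - (-4) = 8.
Hence a_1 = (2/pi)·(8) = 16/pi.

16/pi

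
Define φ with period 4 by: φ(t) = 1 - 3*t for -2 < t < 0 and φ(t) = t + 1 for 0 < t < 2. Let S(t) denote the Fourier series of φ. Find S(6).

5

t = 6 differs from t = 2 by 1 full period(s), and the series is 4-periodic.
At t = 2 the one-sided limits are φ(2^-) = 3 and φ(2^+) = 7.
By Dirichlet's theorem the series converges to their average, [(3) + (7)]/2 = 5.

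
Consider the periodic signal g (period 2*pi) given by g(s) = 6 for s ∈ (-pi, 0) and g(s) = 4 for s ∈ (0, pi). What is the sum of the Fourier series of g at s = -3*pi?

s = -3*pi differs from s = pi by -2 full period(s), and the series is 2*pi-periodic.
At s = pi the one-sided limits are g(pi^-) = 4 and g(pi^+) = 6.
By Dirichlet's theorem the series converges to their average, [(4) + (6)]/2 = 5.

5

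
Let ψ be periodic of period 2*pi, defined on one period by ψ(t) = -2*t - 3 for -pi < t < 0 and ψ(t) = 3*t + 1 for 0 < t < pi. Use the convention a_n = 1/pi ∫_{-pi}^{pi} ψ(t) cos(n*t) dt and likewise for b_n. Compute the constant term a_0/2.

a_0 = 1/pi ∫_{-pi}^{pi} ψ(t) dt = 1/pi · (pi*(-4 + 5*pi)/2) = -2 + 5*pi/2.
So the constant term a_0/2 = -1 + 5*pi/4.

-1 + 5*pi/4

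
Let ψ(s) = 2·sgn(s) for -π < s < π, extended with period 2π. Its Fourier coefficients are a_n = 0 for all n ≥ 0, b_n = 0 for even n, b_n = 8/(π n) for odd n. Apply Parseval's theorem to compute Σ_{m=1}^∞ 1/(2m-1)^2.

pi**2/8

Parseval: Σ b_n^2 = (1/π) ∫_{-π}^{π} ψ(s)^2 ds = 8.
Only odd n contribute, with b_n^2 = 64/(π^2 n^2), so Σ_{m≥1} 1/(2m-1)^2 = π^2·(8)/64 = pi**2/8.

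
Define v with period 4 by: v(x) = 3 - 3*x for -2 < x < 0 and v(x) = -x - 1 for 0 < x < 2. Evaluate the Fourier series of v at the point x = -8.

1

x = -8 differs from x = 0 by -2 full period(s), and the series is 4-periodic.
At x = 0 the one-sided limits are v(0^-) = 3 and v(0^+) = -1.
By Dirichlet's theorem the series converges to their average, [(3) + (-1)]/2 = 1.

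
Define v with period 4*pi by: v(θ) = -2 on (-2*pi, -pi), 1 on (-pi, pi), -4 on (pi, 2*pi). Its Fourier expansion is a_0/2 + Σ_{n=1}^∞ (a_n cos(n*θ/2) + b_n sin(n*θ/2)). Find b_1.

b_1 = (1/(2*pi)) ∫_{-2*pi}^{2*pi} v(θ) sin(θ/2) dθ.
Split the integral at the breakpoints.
Directly, an antiderivative of (-2) sin(θ/2) is 4*cos(θ/2); evaluating from -2*pi to -pi: ∫_{-2*pi}^{-pi} (-2) sin(θ/2) dθ = (0) - (-4) = 4.
Directly, an antiderivative of (1) sin(θ/2) is -2*cos(θ/2); evaluating from -pi to pi: ∫_{-pi}^{pi} (1) sin(θ/2) dθ = (0) - (0) = 0.
Directly, an antiderivative of (-4) sin(θ/2) is 8*cos(θ/2); evaluating from pi to 2*pi: ∫_{pi}^{2*pi} (-4) sin(θ/2) dθ = (-8) - (0) = -8.
Summing the pieces and multiplying by (1/(2*pi)) gives b_1 = -2/pi.

-2/pi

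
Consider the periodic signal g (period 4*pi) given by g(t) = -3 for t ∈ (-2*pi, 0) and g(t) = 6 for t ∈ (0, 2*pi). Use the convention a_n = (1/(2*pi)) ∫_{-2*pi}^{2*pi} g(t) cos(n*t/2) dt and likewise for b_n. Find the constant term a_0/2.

a_0 = (1/(2*pi)) ∫_{-2*pi}^{2*pi} g(t) dt = (1/(2*pi)) · (6*pi) = 3.
So the constant term a_0/2 = 3/2.

3/2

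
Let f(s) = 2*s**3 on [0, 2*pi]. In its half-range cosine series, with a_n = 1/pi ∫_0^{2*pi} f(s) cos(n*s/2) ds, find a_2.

24*pi

a_2 = 1/pi ∫_0^{2*pi} (2*s**3) cos(s) ds.
Integrating by parts three times (tabular method), an antiderivative of (2*s**3) cos(s) is 2*s**3*sin(s) + 6*s**2*cos(s) - 12*s*sin(s) - 12*cos(s); evaluating from 0 to 2*pi: ∫_{0}^{2*pi} (2*s**3) cos(s) ds = (-12 + 24*pi**2) - (-12) = 24*pi**2.
Hence a_2 = (1/pi)·(24*pi**2) = 24*pi.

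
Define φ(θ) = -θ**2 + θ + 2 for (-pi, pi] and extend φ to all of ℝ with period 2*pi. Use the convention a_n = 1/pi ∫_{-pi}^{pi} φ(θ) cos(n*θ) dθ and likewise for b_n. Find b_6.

b_6 = 1/pi ∫_{-pi}^{pi} φ(θ) sin(6*θ) dθ.
Integrating by parts twice (tabular method), an antiderivative of (-θ**2 + θ + 2) sin(6*θ) is θ**2*cos(6*θ)/6 - θ*sin(6*θ)/18 - θ*cos(6*θ)/6 + sin(6*θ)/36 - 37*cos(6*θ)/108; evaluating from -pi to pi: ∫_{-pi}^{pi} (-θ**2 + θ + 2) sin(6*θ) dθ = (-pi/6 - 37/108 + pi**2/6) - (-37/108 + pi/6 + pi**2/6) = -pi/3.
Hence b_6 = (1/pi)·(-pi/3) = -1/3.

-1/3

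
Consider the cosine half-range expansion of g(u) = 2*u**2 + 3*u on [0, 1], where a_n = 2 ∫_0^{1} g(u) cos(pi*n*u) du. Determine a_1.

a_1 = 2 ∫_0^{1} (2*u**2 + 3*u) cos(pi*u) du.
Integrating by parts twice (tabular method), an antiderivative of (2*u**2 + 3*u) cos(pi*u) is 2*u**2*sin(pi*u)/pi + 3*u*sin(pi*u)/pi + 4*u*cos(pi*u)/pi**2 - 4*sin(pi*u)/pi**3 + 3*cos(pi*u)/pi**2; evaluating from 0 to 1: ∫_{0}^{1} (2*u**2 + 3*u) cos(pi*u) du = (-7/pi**2) - (3/pi**2) = -10/pi**2.
Hence a_1 = 2·(-10/pi**2) = -20/pi**2.

-20/pi**2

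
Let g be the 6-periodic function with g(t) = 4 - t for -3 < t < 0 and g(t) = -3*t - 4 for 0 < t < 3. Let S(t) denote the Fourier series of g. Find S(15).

-3

t = 15 differs from t = 3 by 2 full period(s), and the series is 6-periodic.
At t = 3 the one-sided limits are g(3^-) = -13 and g(3^+) = 7.
By Dirichlet's theorem the series converges to their average, [(-13) + (7)]/2 = -3.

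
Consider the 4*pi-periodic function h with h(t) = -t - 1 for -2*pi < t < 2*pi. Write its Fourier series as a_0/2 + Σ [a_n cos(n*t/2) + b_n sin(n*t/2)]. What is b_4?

b_4 = (1/(2*pi)) ∫_{-2*pi}^{2*pi} h(t) sin(2*t) dt.
Integrating by parts (boundary term plus one more integral), an antiderivative of (-t - 1) sin(2*t) is t*cos(2*t)/2 - sin(2*t)/4 + cos(2*t)/2; evaluating from -2*pi to 2*pi: ∫_{-2*pi}^{2*pi} (-t - 1) sin(2*t) dt = (1/2 + pi) - (1/2 - pi) = 2*pi.
Hence b_4 = (1/(2*pi))·(2*pi) = 1.

1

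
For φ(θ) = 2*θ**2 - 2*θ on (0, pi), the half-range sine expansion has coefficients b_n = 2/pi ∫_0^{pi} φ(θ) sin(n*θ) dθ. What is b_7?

b_7 = 2/pi ∫_0^{pi} (2*θ**2 - 2*θ) sin(7*θ) dθ.
Integrating by parts twice (tabular method), an antiderivative of (2*θ**2 - 2*θ) sin(7*θ) is -2*θ**2*cos(7*θ)/7 + 4*θ*sin(7*θ)/49 + 2*θ*cos(7*θ)/7 - 2*sin(7*θ)/49 + 4*cos(7*θ)/343; evaluating from 0 to pi: ∫_{0}^{pi} (2*θ**2 - 2*θ) sin(7*θ) dθ = (-2*pi/7 - 4/343 + 2*pi**2/7) - (4/343) = -2*pi/7 - 8/343 + 2*pi**2/7.
Hence b_7 = (2/pi)·(-2*pi/7 - 8/343 + 2*pi**2/7) = 4*(-49*pi - 4 + 49*pi**2)/(343*pi).

4*(-49*pi - 4 + 49*pi**2)/(343*pi)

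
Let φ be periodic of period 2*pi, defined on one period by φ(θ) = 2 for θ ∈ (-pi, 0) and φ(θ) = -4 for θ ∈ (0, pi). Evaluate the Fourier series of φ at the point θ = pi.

-1

θ = pi differs from θ = -pi by 1 full period(s), and the series is 2*pi-periodic.
At θ = -pi the one-sided limits are φ(-pi^-) = -4 and φ(-pi^+) = 2.
By Dirichlet's theorem the series converges to their average, [(-4) + (2)]/2 = -1.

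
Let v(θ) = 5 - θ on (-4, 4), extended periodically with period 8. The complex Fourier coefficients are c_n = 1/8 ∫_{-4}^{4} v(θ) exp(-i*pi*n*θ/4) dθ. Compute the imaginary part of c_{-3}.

Since v is real-valued, Im(c_{-3}) = -1/8 ∫_{-4}^{4} v(θ) sin(-3*pi*θ/4) dθ = b_{3}/2.
Integrating by parts (boundary term plus one more integral), an antiderivative of (5 - θ) sin(-3*pi*θ/4) is -4*θ*cos(3*pi*θ/4)/(3*pi) + 16*sin(3*pi*θ/4)/(9*pi**2) + 20*cos(3*pi*θ/4)/(3*pi); evaluating from -4 to 4: ∫_{-4}^{4} (5 - θ) sin(-3*pi*θ/4) dθ = (-4/(3*pi)) - (-12/pi) = 32/(3*pi).
Hence Im(c_{-3}) = (-1/8)·(32/(3*pi)) = -4/(3*pi).

-4/(3*pi)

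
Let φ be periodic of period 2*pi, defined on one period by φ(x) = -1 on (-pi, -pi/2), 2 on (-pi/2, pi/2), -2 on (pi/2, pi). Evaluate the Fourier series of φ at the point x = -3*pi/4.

-1

φ is continuous at x = -3*pi/4 with value -1, so the series converges to -1 there.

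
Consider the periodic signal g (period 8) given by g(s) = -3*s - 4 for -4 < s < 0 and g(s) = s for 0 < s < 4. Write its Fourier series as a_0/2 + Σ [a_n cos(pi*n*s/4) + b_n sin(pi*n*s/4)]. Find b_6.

b_6 = 1/4 ∫_{-4}^{4} g(s) sin(3*pi*s/2) ds.
Split the integral at the breakpoints.
Integrating by parts (boundary term plus one more integral), an antiderivative of (-3*s - 4) sin(3*pi*s/2) is 2*s*cos(3*pi*s/2)/pi - 4*sin(3*pi*s/2)/(3*pi**2) + 8*cos(3*pi*s/2)/(3*pi); evaluating from -4 to 0: ∫_{-4}^{0} (-3*s - 4) sin(3*pi*s/2) ds = (8/(3*pi)) - (-16/(3*pi)) = 8/pi.
Integrating by parts (boundary term plus one more integral), an antiderivative of (s) sin(3*pi*s/2) is -2*s*cos(3*pi*s/2)/(3*pi) + 4*sin(3*pi*s/2)/(9*pi**2); evaluating from 0 to 4: ∫_{0}^{4} (s) sin(3*pi*s/2) ds = (-8/(3*pi)) - (0) = -8/(3*pi).
Summing the pieces and multiplying by (1/4) gives b_6 = 4/(3*pi).

4/(3*pi)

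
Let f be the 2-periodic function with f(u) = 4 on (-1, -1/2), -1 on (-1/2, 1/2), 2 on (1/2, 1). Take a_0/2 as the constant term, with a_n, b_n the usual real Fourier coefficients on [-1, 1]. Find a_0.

2

a_0 = ∫_{-1}^{1} f(u) du = 2.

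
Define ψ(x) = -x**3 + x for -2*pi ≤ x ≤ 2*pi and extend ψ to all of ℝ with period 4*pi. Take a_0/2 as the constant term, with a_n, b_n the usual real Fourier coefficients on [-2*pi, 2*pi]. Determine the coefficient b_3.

b_3 = (1/(2*pi)) ∫_{-2*pi}^{2*pi} ψ(x) sin(3*x/2) dx.
ψ is odd and sin(3*x/2) is odd, so the integrand is even and b_3 = 1/pi ∫_0^{2*pi} ψ(x) sin(3*x/2) dx.
Integrating by parts three times (tabular method), an antiderivative of (-x**3 + x) sin(3*x/2) is 2*x**3*cos(3*x/2)/3 - 4*x**2*sin(3*x/2)/3 - 22*x*cos(3*x/2)/9 + 44*sin(3*x/2)/27; evaluating from 0 to 2*pi: ∫_{0}^{2*pi} (-x**3 + x) sin(3*x/2) dx = (4*pi*(11 - 12*pi**2)/9) - (0) = 4*pi*(11 - 12*pi**2)/9.
Hence b_3 = (1/pi)·(4*pi*(11 - 12*pi**2)/9) = 44/9 - 16*pi**2/3.

44/9 - 16*pi**2/3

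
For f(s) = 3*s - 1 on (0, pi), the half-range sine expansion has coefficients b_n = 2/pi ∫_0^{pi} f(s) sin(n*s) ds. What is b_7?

2*(-2 + 3*pi)/(7*pi)

b_7 = 2/pi ∫_0^{pi} (3*s - 1) sin(7*s) ds.
Integrating by parts (boundary term plus one more integral), an antiderivative of (3*s - 1) sin(7*s) is -3*s*cos(7*s)/7 + 3*sin(7*s)/49 + cos(7*s)/7; evaluating from 0 to pi: ∫_{0}^{pi} (3*s - 1) sin(7*s) ds = (-1/7 + 3*pi/7) - (1/7) = -2/7 + 3*pi/7.
Hence b_7 = (2/pi)·(-2/7 + 3*pi/7) = 2*(-2 + 3*pi)/(7*pi).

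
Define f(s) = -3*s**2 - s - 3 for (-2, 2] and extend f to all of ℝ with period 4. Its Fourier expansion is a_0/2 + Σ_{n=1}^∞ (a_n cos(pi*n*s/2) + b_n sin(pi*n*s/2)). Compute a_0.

a_0 = 1/2 ∫_{-2}^{2} f(s) ds = 1/2 · (-28) = -14.

-14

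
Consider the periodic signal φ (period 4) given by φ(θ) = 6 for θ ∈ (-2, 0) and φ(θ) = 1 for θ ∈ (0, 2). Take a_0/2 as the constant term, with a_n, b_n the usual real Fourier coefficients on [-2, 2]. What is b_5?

-2/pi

b_5 = 1/2 ∫_{-2}^{2} φ(θ) sin(5*pi*θ/2) dθ.
Split the integral at the breakpoints.
Directly, an antiderivative of (6) sin(5*pi*θ/2) is -12*cos(5*pi*θ/2)/(5*pi); evaluating from -2 to 0: ∫_{-2}^{0} (6) sin(5*pi*θ/2) dθ = (-12/(5*pi)) - (12/(5*pi)) = -24/(5*pi).
Directly, an antiderivative of (1) sin(5*pi*θ/2) is -2*cos(5*pi*θ/2)/(5*pi); evaluating from 0 to 2: ∫_{0}^{2} (1) sin(5*pi*θ/2) dθ = (2/(5*pi)) - (-2/(5*pi)) = 4/(5*pi).
Summing the pieces and multiplying by (1/2) gives b_5 = -2/pi.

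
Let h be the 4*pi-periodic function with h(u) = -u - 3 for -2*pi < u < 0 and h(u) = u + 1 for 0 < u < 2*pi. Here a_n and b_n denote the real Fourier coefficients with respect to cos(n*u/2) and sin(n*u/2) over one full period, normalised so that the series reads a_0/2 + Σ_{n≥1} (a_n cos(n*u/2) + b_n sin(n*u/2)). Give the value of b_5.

b_5 = (1/(2*pi)) ∫_{-2*pi}^{2*pi} h(u) sin(5*u/2) du.
Split the integral at the breakpoints.
Integrating by parts (boundary term plus one more integral), an antiderivative of (-u - 3) sin(5*u/2) is 2*u*cos(5*u/2)/5 - 4*sin(5*u/2)/25 + 6*cos(5*u/2)/5; evaluating from -2*pi to 0: ∫_{-2*pi}^{0} (-u - 3) sin(5*u/2) du = (6/5) - (-6/5 + 4*pi/5) = 12/5 - 4*pi/5.
Integrating by parts (boundary term plus one more integral), an antiderivative of (u + 1) sin(5*u/2) is -2*u*cos(5*u/2)/5 + 4*sin(5*u/2)/25 - 2*cos(5*u/2)/5; evaluating from 0 to 2*pi: ∫_{0}^{2*pi} (u + 1) sin(5*u/2) du = (2/5 + 4*pi/5) - (-2/5) = 4/5 + 4*pi/5.
Summing the pieces and multiplying by (1/(2*pi)) gives b_5 = 8/(5*pi).

8/(5*pi)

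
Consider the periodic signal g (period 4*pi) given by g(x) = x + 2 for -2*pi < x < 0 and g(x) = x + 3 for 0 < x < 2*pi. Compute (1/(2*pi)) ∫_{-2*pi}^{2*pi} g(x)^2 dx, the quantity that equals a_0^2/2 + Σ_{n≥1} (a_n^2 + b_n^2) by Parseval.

2*pi + 13 + 8*pi**2/3

(1/(2*pi)) ∫_{-2*pi}^{2*pi} g(x)^2 dx = (1/(2*pi)) · (2*pi*(6*pi + 39 + 8*pi**2)/3) = 2*pi + 13 + 8*pi**2/3.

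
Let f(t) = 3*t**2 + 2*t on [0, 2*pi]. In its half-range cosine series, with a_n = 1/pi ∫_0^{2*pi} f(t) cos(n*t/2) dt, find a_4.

a_4 = 1/pi ∫_0^{2*pi} (3*t**2 + 2*t) cos(2*t) dt.
Integrating by parts twice (tabular method), an antiderivative of (3*t**2 + 2*t) cos(2*t) is 3*t**2*sin(2*t)/2 + t*sin(2*t) + 3*t*cos(2*t)/2 - 3*sin(2*t)/4 + cos(2*t)/2; evaluating from 0 to 2*pi: ∫_{0}^{2*pi} (3*t**2 + 2*t) cos(2*t) dt = (1/2 + 3*pi) - (1/2) = 3*pi.
Hence a_4 = (1/pi)·(3*pi) = 3.

3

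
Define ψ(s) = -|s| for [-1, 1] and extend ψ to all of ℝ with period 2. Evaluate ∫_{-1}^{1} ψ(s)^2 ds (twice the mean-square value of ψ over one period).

∫_{-1}^{1} ψ(s)^2 ds = 2/3.

2/3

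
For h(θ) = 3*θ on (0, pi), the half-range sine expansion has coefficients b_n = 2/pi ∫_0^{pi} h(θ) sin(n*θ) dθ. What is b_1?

6

b_1 = 2/pi ∫_0^{pi} (3*θ) sin(θ) dθ.
Integrating by parts (boundary term plus one more integral), an antiderivative of (3*θ) sin(θ) is -3*θ*cos(θ) + 3*sin(θ); evaluating from 0 to pi: ∫_{0}^{pi} (3*θ) sin(θ) dθ = (3*pi) - (0) = 3*pi.
Hence b_1 = (2/pi)·(3*pi) = 6.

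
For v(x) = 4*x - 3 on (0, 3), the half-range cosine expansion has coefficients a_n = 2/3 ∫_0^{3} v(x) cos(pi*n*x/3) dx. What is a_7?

-48/(49*pi**2)

a_7 = 2/3 ∫_0^{3} (4*x - 3) cos(7*pi*x/3) dx.
Integrating by parts (boundary term plus one more integral), an antiderivative of (4*x - 3) cos(7*pi*x/3) is 12*x*sin(7*pi*x/3)/(7*pi) - 9*sin(7*pi*x/3)/(7*pi) + 36*cos(7*pi*x/3)/(49*pi**2); evaluating from 0 to 3: ∫_{0}^{3} (4*x - 3) cos(7*pi*x/3) dx = (-36/(49*pi**2)) - (36/(49*pi**2)) = -72/(49*pi**2).
Hence a_7 = (2/3)·(-72/(49*pi**2)) = -48/(49*pi**2).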